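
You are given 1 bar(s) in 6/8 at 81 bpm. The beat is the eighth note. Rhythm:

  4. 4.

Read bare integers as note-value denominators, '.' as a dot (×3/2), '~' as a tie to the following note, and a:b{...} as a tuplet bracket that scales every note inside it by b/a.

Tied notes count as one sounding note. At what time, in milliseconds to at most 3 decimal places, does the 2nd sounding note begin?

1. 0.0ms @ 0 + 2222.222ms (3)
2. 2222.222ms @ 3 + 2222.222ms (3)

note 2 onset = 3b = 2222.222ms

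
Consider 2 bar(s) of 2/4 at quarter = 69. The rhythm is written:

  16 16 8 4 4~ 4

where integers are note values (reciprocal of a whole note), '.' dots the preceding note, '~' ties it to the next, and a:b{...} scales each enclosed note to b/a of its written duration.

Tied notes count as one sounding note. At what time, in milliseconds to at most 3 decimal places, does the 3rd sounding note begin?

1. 0.0ms @ 0 + 217.391ms (1/4)
2. 217.391ms @ 1/4 + 217.391ms (1/4)
3. 434.783ms @ 1/2 + 434.783ms (1/2)
4. 869.565ms @ 1 + 869.565ms (1)
5. 1739.13ms @ 2 + 1739.13ms (2)

note 3 onset = 1/2b = 434.783ms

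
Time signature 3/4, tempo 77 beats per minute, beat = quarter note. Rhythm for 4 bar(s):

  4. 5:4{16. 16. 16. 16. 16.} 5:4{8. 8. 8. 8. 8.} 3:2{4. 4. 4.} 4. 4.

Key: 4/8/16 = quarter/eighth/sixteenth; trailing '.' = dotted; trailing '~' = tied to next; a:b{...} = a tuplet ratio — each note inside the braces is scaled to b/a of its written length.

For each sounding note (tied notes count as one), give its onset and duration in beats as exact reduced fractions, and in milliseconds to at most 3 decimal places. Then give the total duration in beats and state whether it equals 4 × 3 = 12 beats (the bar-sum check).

1) 0.0ms=0b +1168.831ms=3/2b
2) 1168.831ms=3/2b +233.766ms=3/10b
3) 1402.597ms=9/5b +233.766ms=3/10b
4) 1636.364ms=21/10b +233.766ms=3/10b
5) 1870.13ms=12/5b +233.766ms=3/10b
6) 2103.896ms=27/10b +233.766ms=3/10b
7) 2337.662ms=3b +467.532ms=3/5b
8) 2805.195ms=18/5b +467.532ms=3/5b
9) 3272.727ms=21/5b +467.532ms=3/5b
10) 3740.26ms=24/5b +467.532ms=3/5b
11) 4207.792ms=27/5b +467.532ms=3/5b
12) 4675.325ms=6b +779.221ms=1b
13) 5454.545ms=7b +779.221ms=1b
14) 6233.766ms=8b +779.221ms=1b
15) 7012.987ms=9b +1168.831ms=3/2b
16) 8181.818ms=21/2b +1168.831ms=3/2b
Σ=12b of 12 (77bpm 3/4) — PASS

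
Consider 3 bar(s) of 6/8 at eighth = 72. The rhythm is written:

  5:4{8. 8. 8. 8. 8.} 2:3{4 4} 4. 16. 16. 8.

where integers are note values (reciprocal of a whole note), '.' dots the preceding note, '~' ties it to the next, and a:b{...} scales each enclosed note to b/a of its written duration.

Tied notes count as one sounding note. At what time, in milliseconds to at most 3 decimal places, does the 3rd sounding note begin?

note 3 onset = 12/5b = 2000.0ms

1. 0.0ms @ 0 + 1000.0ms (6/5)
2. 1000.0ms @ 6/5 + 1000.0ms (6/5)
3. 2000.0ms @ 12/5 + 1000.0ms (6/5)
4. 3000.0ms @ 18/5 + 1000.0ms (6/5)
5. 4000.0ms @ 24/5 + 1000.0ms (6/5)
6. 5000.0ms @ 6 + 2500.0ms (3)
7. 7500.0ms @ 9 + 2500.0ms (3)
8. 10000.0ms @ 12 + 2500.0ms (3)
9. 12500.0ms @ 15 + 625.0ms (3/4)
10. 13125.0ms @ 63/4 + 625.0ms (3/4)
11. 13750.0ms @ 33/2 + 1250.0ms (3/2)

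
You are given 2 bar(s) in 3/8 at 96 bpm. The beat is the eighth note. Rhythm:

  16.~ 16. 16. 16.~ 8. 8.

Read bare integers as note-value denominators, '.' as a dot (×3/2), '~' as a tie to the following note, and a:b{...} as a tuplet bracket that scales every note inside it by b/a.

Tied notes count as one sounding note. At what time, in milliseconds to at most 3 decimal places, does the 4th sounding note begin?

1. 0.0ms @ 0 + 937.5ms (3/2)
2. 937.5ms @ 3/2 + 468.75ms (3/4)
3. 1406.25ms @ 9/4 + 1406.25ms (9/4)
4. 2812.5ms @ 9/2 + 937.5ms (3/2)

note 4 onset = 9/2b = 2812.5ms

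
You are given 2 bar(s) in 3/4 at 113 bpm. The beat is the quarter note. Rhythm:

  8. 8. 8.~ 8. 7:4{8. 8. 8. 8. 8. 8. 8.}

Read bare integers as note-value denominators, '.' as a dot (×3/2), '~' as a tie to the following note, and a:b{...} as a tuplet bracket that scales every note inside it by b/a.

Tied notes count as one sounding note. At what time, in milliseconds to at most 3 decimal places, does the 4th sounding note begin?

1. 0.0ms @ 0 + 398.23ms (3/4)
2. 398.23ms @ 3/4 + 398.23ms (3/4)
3. 796.46ms @ 3/2 + 796.46ms (3/2)
4. 1592.92ms @ 3 + 227.56ms (3/7)
5. 1820.48ms @ 24/7 + 227.56ms (3/7)
6. 2048.04ms @ 27/7 + 227.56ms (3/7)
7. 2275.601ms @ 30/7 + 227.56ms (3/7)
8. 2503.161ms @ 33/7 + 227.56ms (3/7)
9. 2730.721ms @ 36/7 + 227.56ms (3/7)
10. 2958.281ms @ 39/7 + 227.56ms (3/7)

note 4 onset = 3b = 1592.92ms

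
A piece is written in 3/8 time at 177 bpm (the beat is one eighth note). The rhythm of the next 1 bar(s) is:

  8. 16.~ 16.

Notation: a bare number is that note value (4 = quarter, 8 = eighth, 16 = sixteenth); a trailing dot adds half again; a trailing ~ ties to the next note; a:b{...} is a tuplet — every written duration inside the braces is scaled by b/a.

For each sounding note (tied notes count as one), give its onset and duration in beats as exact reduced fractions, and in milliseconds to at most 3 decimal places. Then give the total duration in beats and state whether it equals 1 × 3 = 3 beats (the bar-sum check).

1) 0.0ms=0b +508.475ms=3/2b
2) 508.475ms=3/2b +508.475ms=3/2b
Σ=3b of 3 (177bpm 3/8) — PASS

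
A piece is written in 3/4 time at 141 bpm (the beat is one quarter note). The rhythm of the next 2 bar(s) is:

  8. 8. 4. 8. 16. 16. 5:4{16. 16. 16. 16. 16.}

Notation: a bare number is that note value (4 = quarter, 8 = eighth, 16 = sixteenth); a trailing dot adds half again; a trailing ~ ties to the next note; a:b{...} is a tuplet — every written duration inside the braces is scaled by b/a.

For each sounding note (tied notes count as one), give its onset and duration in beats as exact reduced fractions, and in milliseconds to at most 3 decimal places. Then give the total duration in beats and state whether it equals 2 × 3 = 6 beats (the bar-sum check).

1) 0.0ms=0b +319.149ms=3/4b
2) 319.149ms=3/4b +319.149ms=3/4b
3) 638.298ms=3/2b +638.298ms=3/2b
4) 1276.596ms=3b +319.149ms=3/4b
5) 1595.745ms=15/4b +159.574ms=3/8b
6) 1755.319ms=33/8b +159.574ms=3/8b
7) 1914.894ms=9/2b +127.66ms=3/10b
8) 2042.553ms=24/5b +127.66ms=3/10b
9) 2170.213ms=51/10b +127.66ms=3/10b
10) 2297.872ms=27/5b +127.66ms=3/10b
11) 2425.532ms=57/10b +127.66ms=3/10b
Σ=6b of 6 (141bpm 3/4) — PASS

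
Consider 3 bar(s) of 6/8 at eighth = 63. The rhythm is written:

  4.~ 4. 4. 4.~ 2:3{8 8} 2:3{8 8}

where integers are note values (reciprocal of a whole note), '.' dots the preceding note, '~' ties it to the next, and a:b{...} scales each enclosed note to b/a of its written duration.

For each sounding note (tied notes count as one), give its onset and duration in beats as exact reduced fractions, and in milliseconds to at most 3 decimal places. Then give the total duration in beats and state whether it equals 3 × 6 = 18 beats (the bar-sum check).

1) 0.0ms=0b +5714.286ms=6b
2) 5714.286ms=6b +2857.143ms=3b
3) 8571.429ms=9b +4285.714ms=9/2b
4) 12857.143ms=27/2b +1428.571ms=3/2b
5) 14285.714ms=15b +1428.571ms=3/2b
6) 15714.286ms=33/2b +1428.571ms=3/2b
Σ=18b of 18 (63bpm 6/8) — PASS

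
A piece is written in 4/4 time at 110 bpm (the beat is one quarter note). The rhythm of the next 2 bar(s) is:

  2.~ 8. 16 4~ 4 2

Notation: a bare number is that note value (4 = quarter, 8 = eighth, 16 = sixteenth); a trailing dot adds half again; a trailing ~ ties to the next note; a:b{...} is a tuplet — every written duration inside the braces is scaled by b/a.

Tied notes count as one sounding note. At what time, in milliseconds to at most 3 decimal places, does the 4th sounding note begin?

1. 0.0ms @ 0 + 2045.455ms (15/4)
2. 2045.455ms @ 15/4 + 136.364ms (1/4)
3. 2181.818ms @ 4 + 1090.909ms (2)
4. 3272.727ms @ 6 + 1090.909ms (2)

note 4 onset = 6b = 3272.727ms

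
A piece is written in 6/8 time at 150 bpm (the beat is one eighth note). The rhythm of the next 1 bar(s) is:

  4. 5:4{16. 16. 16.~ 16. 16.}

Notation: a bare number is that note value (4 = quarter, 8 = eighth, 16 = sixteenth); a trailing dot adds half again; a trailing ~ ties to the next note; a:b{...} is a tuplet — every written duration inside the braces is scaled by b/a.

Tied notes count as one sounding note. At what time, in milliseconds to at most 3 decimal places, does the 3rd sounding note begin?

1. 0.0ms @ 0 + 1200.0ms (3)
2. 1200.0ms @ 3 + 240.0ms (3/5)
3. 1440.0ms @ 18/5 + 240.0ms (3/5)
4. 1680.0ms @ 21/5 + 480.0ms (6/5)
5. 2160.0ms @ 27/5 + 240.0ms (3/5)

note 3 onset = 18/5b = 1440.0ms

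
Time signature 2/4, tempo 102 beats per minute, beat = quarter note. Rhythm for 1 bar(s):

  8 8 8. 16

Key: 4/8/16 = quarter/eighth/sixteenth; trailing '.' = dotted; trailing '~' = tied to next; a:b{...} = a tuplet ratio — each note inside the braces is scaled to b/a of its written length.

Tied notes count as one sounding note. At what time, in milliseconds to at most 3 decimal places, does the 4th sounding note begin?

1. 0.0ms @ 0 + 294.118ms (1/2)
2. 294.118ms @ 1/2 + 294.118ms (1/2)
3. 588.235ms @ 1 + 441.176ms (3/4)
4. 1029.412ms @ 7/4 + 147.059ms (1/4)

note 4 onset = 7/4b = 1029.412ms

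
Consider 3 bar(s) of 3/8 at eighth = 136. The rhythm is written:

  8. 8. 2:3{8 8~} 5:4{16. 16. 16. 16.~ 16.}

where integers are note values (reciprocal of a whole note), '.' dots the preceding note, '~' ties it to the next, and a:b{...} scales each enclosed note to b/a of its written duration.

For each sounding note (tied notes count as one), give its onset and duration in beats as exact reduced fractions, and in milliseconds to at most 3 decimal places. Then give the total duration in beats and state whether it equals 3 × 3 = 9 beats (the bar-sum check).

1) 0.0ms=0b +661.765ms=3/2b
2) 661.765ms=3/2b +661.765ms=3/2b
3) 1323.529ms=3b +661.765ms=3/2b
4) 1985.294ms=9/2b +926.471ms=21/10b
5) 2911.765ms=33/5b +264.706ms=3/5b
6) 3176.471ms=36/5b +264.706ms=3/5b
7) 3441.176ms=39/5b +529.412ms=6/5b
Σ=9b of 9 (136bpm 3/8) — PASS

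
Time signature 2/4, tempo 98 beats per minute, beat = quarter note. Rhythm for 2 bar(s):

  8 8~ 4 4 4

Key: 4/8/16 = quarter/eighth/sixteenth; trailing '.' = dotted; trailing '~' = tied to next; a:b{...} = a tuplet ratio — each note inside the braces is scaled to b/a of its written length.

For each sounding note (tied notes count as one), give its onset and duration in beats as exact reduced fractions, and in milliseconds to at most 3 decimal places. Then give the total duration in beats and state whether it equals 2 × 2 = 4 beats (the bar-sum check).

1) 0.0ms=0b +306.122ms=1/2b
2) 306.122ms=1/2b +918.367ms=3/2b
3) 1224.49ms=2b +612.245ms=1b
4) 1836.735ms=3b +612.245ms=1b
Σ=4b of 4 (98bpm 2/4) — PASS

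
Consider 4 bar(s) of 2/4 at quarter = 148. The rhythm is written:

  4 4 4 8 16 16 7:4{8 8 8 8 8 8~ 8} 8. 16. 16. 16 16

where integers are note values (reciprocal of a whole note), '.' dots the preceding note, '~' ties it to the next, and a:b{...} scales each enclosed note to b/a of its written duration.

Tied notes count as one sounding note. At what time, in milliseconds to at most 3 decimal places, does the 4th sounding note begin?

note 4 onset = 3b = 1216.216ms

1. 0.0ms @ 0 + 405.405ms (1)
2. 405.405ms @ 1 + 405.405ms (1)
3. 810.811ms @ 2 + 405.405ms (1)
4. 1216.216ms @ 3 + 202.703ms (1/2)
5. 1418.919ms @ 7/2 + 101.351ms (1/4)
6. 1520.27ms @ 15/4 + 101.351ms (1/4)
7. 1621.622ms @ 4 + 115.83ms (2/7)
8. 1737.452ms @ 30/7 + 115.83ms (2/7)
9. 1853.282ms @ 32/7 + 115.83ms (2/7)
10. 1969.112ms @ 34/7 + 115.83ms (2/7)
11. 2084.942ms @ 36/7 + 115.83ms (2/7)
12. 2200.772ms @ 38/7 + 231.66ms (4/7)
13. 2432.432ms @ 6 + 304.054ms (3/4)
14. 2736.486ms @ 27/4 + 152.027ms (3/8)
15. 2888.514ms @ 57/8 + 152.027ms (3/8)
16. 3040.541ms @ 15/2 + 101.351ms (1/4)
17. 3141.892ms @ 31/4 + 101.351ms (1/4)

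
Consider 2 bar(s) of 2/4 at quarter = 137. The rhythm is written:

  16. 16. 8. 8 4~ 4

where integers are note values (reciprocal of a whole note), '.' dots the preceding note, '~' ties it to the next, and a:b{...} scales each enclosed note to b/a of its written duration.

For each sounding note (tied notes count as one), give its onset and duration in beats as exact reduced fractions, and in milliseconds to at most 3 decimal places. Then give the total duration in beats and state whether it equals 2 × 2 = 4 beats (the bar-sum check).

1) 0.0ms=0b +164.234ms=3/8b
2) 164.234ms=3/8b +164.234ms=3/8b
3) 328.467ms=3/4b +328.467ms=3/4b
4) 656.934ms=3/2b +218.978ms=1/2b
5) 875.912ms=2b +875.912ms=2b
Σ=4b of 4 (137bpm 2/4) — PASS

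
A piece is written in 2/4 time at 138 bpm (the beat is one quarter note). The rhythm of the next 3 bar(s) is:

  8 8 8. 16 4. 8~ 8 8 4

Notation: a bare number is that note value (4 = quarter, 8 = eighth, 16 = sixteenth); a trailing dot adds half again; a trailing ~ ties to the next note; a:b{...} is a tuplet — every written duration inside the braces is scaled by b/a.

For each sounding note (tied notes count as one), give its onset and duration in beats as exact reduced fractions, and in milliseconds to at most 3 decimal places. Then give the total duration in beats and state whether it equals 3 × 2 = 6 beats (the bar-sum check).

1) 0.0ms=0b +217.391ms=1/2b
2) 217.391ms=1/2b +217.391ms=1/2b
3) 434.783ms=1b +326.087ms=3/4b
4) 760.87ms=7/4b +108.696ms=1/4b
5) 869.565ms=2b +652.174ms=3/2b
6) 1521.739ms=7/2b +434.783ms=1b
7) 1956.522ms=9/2b +217.391ms=1/2b
8) 2173.913ms=5b +434.783ms=1b
Σ=6b of 6 (138bpm 2/4) — PASS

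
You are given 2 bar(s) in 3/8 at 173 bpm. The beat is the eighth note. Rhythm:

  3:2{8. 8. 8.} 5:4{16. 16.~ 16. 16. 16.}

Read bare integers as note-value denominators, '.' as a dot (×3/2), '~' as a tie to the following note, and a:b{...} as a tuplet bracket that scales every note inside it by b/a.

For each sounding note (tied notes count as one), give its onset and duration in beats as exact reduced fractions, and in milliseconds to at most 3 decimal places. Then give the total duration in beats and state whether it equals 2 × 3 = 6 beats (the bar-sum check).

1) 0.0ms=0b +346.821ms=1b
2) 346.821ms=1b +346.821ms=1b
3) 693.642ms=2b +346.821ms=1b
4) 1040.462ms=3b +208.092ms=3/5b
5) 1248.555ms=18/5b +416.185ms=6/5b
6) 1664.74ms=24/5b +208.092ms=3/5b
7) 1872.832ms=27/5b +208.092ms=3/5b
Σ=6b of 6 (173bpm 3/8) — PASS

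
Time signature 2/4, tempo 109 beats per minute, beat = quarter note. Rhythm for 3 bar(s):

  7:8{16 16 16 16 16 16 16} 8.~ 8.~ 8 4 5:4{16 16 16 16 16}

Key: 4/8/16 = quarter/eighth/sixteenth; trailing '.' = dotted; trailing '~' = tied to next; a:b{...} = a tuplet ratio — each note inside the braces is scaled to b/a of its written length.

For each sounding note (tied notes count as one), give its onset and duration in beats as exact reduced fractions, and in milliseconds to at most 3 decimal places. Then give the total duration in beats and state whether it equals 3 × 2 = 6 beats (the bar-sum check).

1) 0.0ms=0b +157.274ms=2/7b
2) 157.274ms=2/7b +157.274ms=2/7b
3) 314.548ms=4/7b +157.274ms=2/7b
4) 471.822ms=6/7b +157.274ms=2/7b
5) 629.096ms=8/7b +157.274ms=2/7b
6) 786.37ms=10/7b +157.274ms=2/7b
7) 943.644ms=12/7b +157.274ms=2/7b
8) 1100.917ms=2b +1100.917ms=2b
9) 2201.835ms=4b +550.459ms=1b
10) 2752.294ms=5b +110.092ms=1/5b
11) 2862.385ms=26/5b +110.092ms=1/5b
12) 2972.477ms=27/5b +110.092ms=1/5b
13) 3082.569ms=28/5b +110.092ms=1/5b
14) 3192.661ms=29/5b +110.092ms=1/5b
Σ=6b of 6 (109bpm 2/4) — PASS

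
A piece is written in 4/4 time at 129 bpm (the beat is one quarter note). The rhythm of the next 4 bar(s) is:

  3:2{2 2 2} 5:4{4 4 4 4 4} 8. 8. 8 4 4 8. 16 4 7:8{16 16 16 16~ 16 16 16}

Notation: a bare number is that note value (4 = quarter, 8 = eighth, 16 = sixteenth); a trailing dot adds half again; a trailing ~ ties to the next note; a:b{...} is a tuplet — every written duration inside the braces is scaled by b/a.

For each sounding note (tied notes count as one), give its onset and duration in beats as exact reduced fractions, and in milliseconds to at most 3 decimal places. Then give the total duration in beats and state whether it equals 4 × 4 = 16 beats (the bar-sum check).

1) 0.0ms=0b +620.155ms=4/3b
2) 620.155ms=4/3b +620.155ms=4/3b
3) 1240.31ms=8/3b +620.155ms=4/3b
4) 1860.465ms=4b +372.093ms=4/5b
5) 2232.558ms=24/5b +372.093ms=4/5b
6) 2604.651ms=28/5b +372.093ms=4/5b
7) 2976.744ms=32/5b +372.093ms=4/5b
8) 3348.837ms=36/5b +372.093ms=4/5b
9) 3720.93ms=8b +348.837ms=3/4b
10) 4069.767ms=35/4b +348.837ms=3/4b
11) 4418.605ms=19/2b +232.558ms=1/2b
12) 4651.163ms=10b +465.116ms=1b
13) 5116.279ms=11b +465.116ms=1b
14) 5581.395ms=12b +348.837ms=3/4b
15) 5930.233ms=51/4b +116.279ms=1/4b
16) 6046.512ms=13b +465.116ms=1b
17) 6511.628ms=14b +132.89ms=2/7b
18) 6644.518ms=100/7b +132.89ms=2/7b
19) 6777.409ms=102/7b +132.89ms=2/7b
20) 6910.299ms=104/7b +265.781ms=4/7b
21) 7176.08ms=108/7b +132.89ms=2/7b
22) 7308.97ms=110/7b +132.89ms=2/7b
Σ=16b of 16 (129bpm 4/4) — PASS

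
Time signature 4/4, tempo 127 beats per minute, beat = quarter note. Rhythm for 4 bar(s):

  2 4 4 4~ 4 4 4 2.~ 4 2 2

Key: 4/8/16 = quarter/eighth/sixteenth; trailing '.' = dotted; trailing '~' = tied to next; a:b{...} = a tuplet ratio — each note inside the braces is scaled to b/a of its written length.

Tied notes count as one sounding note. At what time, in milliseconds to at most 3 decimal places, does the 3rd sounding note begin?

1. 0.0ms @ 0 + 944.882ms (2)
2. 944.882ms @ 2 + 472.441ms (1)
3. 1417.323ms @ 3 + 472.441ms (1)
4. 1889.764ms @ 4 + 944.882ms (2)
5. 2834.646ms @ 6 + 472.441ms (1)
6. 3307.087ms @ 7 + 472.441ms (1)
7. 3779.528ms @ 8 + 1889.764ms (4)
8. 5669.291ms @ 12 + 944.882ms (2)
9. 6614.173ms @ 14 + 944.882ms (2)

note 3 onset = 3b = 1417.323ms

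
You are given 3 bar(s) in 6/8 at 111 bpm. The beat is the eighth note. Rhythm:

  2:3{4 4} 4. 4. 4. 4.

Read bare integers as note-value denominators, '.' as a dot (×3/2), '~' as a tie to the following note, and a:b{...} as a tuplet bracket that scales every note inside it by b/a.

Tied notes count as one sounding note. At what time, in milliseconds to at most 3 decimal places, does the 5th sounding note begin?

note 5 onset = 12b = 6486.486ms

1. 0.0ms @ 0 + 1621.622ms (3)
2. 1621.622ms @ 3 + 1621.622ms (3)
3. 3243.243ms @ 6 + 1621.622ms (3)
4. 4864.865ms @ 9 + 1621.622ms (3)
5. 6486.486ms @ 12 + 1621.622ms (3)
6. 8108.108ms @ 15 + 1621.622ms (3)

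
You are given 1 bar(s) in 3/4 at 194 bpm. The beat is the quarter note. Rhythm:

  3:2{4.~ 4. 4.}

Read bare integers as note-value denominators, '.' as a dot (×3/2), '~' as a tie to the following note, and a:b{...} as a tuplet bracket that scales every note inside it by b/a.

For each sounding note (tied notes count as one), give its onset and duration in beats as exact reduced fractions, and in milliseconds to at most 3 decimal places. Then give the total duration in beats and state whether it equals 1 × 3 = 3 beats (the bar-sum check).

1) 0.0ms=0b +618.557ms=2b
2) 618.557ms=2b +309.278ms=1b
Σ=3b of 3 (194bpm 3/4) — PASS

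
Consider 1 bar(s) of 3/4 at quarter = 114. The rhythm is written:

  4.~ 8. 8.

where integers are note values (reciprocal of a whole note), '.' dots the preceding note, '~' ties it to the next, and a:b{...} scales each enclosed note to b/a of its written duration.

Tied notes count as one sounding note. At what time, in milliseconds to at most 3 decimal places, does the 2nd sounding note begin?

note 2 onset = 9/4b = 1184.211ms

1. 0.0ms @ 0 + 1184.211ms (9/4)
2. 1184.211ms @ 9/4 + 394.737ms (3/4)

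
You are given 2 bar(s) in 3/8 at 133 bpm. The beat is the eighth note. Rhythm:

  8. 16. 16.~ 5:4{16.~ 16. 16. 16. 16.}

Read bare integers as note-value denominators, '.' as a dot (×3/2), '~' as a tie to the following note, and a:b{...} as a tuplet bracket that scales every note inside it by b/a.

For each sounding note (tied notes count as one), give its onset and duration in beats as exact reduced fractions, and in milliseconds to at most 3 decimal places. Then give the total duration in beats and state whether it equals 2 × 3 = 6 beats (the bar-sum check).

1) 0.0ms=0b +676.692ms=3/2b
2) 676.692ms=3/2b +338.346ms=3/4b
3) 1015.038ms=9/4b +879.699ms=39/20b
4) 1894.737ms=21/5b +270.677ms=3/5b
5) 2165.414ms=24/5b +270.677ms=3/5b
6) 2436.09ms=27/5b +270.677ms=3/5b
Σ=6b of 6 (133bpm 3/8) — PASS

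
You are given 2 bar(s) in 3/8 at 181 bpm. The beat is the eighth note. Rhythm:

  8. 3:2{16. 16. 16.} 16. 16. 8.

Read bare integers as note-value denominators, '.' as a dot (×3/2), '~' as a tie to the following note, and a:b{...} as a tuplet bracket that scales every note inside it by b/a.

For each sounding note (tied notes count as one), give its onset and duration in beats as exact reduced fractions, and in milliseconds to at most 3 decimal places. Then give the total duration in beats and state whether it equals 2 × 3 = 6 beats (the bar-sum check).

1) 0.0ms=0b +497.238ms=3/2b
2) 497.238ms=3/2b +165.746ms=1/2b
3) 662.983ms=2b +165.746ms=1/2b
4) 828.729ms=5/2b +165.746ms=1/2b
5) 994.475ms=3b +248.619ms=3/4b
6) 1243.094ms=15/4b +248.619ms=3/4b
7) 1491.713ms=9/2b +497.238ms=3/2b
Σ=6b of 6 (181bpm 3/8) — PASS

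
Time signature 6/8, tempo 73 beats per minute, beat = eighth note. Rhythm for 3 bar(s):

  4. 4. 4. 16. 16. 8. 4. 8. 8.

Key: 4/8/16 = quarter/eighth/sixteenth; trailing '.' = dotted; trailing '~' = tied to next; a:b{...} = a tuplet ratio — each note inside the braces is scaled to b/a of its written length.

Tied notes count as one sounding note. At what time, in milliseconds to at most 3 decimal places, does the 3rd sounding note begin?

1. 0.0ms @ 0 + 2465.753ms (3)
2. 2465.753ms @ 3 + 2465.753ms (3)
3. 4931.507ms @ 6 + 2465.753ms (3)
4. 7397.26ms @ 9 + 616.438ms (3/4)
5. 8013.699ms @ 39/4 + 616.438ms (3/4)
6. 8630.137ms @ 21/2 + 1232.877ms (3/2)
7. 9863.014ms @ 12 + 2465.753ms (3)
8. 12328.767ms @ 15 + 1232.877ms (3/2)
9. 13561.644ms @ 33/2 + 1232.877ms (3/2)

note 3 onset = 6b = 4931.507ms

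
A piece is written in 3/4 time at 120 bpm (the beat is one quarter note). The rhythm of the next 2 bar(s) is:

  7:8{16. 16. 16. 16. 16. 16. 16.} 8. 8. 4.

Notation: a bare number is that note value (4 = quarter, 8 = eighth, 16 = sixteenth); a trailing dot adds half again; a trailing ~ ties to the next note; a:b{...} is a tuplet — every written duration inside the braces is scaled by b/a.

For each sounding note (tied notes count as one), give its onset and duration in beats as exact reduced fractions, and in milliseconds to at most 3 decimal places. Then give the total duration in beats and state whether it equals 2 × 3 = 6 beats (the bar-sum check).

1) 0.0ms=0b +214.286ms=3/7b
2) 214.286ms=3/7b +214.286ms=3/7b
3) 428.571ms=6/7b +214.286ms=3/7b
4) 642.857ms=9/7b +214.286ms=3/7b
5) 857.143ms=12/7b +214.286ms=3/7b
6) 1071.429ms=15/7b +214.286ms=3/7b
7) 1285.714ms=18/7b +214.286ms=3/7b
8) 1500.0ms=3b +375.0ms=3/4b
9) 1875.0ms=15/4b +375.0ms=3/4b
10) 2250.0ms=9/2b +750.0ms=3/2b
Σ=6b of 6 (120bpm 3/4) — PASS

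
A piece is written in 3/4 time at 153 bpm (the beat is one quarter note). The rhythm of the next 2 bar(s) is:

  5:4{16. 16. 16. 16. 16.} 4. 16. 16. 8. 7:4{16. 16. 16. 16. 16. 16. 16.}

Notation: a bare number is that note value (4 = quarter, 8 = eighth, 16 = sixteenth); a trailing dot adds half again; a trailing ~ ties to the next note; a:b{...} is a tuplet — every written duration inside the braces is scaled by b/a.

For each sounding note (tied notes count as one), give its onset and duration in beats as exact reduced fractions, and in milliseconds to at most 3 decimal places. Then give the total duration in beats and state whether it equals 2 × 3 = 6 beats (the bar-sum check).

1) 0.0ms=0b +117.647ms=3/10b
2) 117.647ms=3/10b +117.647ms=3/10b
3) 235.294ms=3/5b +117.647ms=3/10b
4) 352.941ms=9/10b +117.647ms=3/10b
5) 470.588ms=6/5b +117.647ms=3/10b
6) 588.235ms=3/2b +588.235ms=3/2b
7) 1176.471ms=3b +147.059ms=3/8b
8) 1323.529ms=27/8b +147.059ms=3/8b
9) 1470.588ms=15/4b +294.118ms=3/4b
10) 1764.706ms=9/2b +84.034ms=3/14b
11) 1848.739ms=33/7b +84.034ms=3/14b
12) 1932.773ms=69/14b +84.034ms=3/14b
13) 2016.807ms=36/7b +84.034ms=3/14b
14) 2100.84ms=75/14b +84.034ms=3/14b
15) 2184.874ms=39/7b +84.034ms=3/14b
16) 2268.908ms=81/14b +84.034ms=3/14b
Σ=6b of 6 (153bpm 3/4) — PASS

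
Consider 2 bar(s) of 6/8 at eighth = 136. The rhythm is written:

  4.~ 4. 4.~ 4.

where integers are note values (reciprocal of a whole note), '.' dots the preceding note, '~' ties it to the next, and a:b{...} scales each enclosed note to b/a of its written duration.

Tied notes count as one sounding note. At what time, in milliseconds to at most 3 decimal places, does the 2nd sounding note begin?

note 2 onset = 6b = 2647.059ms

1. 0.0ms @ 0 + 2647.059ms (6)
2. 2647.059ms @ 6 + 2647.059ms (6)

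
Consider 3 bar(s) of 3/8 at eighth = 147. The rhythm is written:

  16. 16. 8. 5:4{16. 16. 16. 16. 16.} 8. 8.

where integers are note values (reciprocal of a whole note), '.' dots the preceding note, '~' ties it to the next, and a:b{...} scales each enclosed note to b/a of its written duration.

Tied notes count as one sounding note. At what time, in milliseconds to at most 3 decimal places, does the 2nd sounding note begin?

note 2 onset = 3/4b = 306.122ms

1. 0.0ms @ 0 + 306.122ms (3/4)
2. 306.122ms @ 3/4 + 306.122ms (3/4)
3. 612.245ms @ 3/2 + 612.245ms (3/2)
4. 1224.49ms @ 3 + 244.898ms (3/5)
5. 1469.388ms @ 18/5 + 244.898ms (3/5)
6. 1714.286ms @ 21/5 + 244.898ms (3/5)
7. 1959.184ms @ 24/5 + 244.898ms (3/5)
8. 2204.082ms @ 27/5 + 244.898ms (3/5)
9. 2448.98ms @ 6 + 612.245ms (3/2)
10. 3061.224ms @ 15/2 + 612.245ms (3/2)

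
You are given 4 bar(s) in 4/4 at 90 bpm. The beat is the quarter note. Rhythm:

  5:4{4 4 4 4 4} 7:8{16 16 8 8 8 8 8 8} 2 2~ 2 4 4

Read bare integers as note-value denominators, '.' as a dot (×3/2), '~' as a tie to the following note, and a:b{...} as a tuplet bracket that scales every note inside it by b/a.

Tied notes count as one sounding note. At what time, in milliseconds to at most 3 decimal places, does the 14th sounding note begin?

1. 0.0ms @ 0 + 533.333ms (4/5)
2. 533.333ms @ 4/5 + 533.333ms (4/5)
3. 1066.667ms @ 8/5 + 533.333ms (4/5)
4. 1600.0ms @ 12/5 + 533.333ms (4/5)
5. 2133.333ms @ 16/5 + 533.333ms (4/5)
6. 2666.667ms @ 4 + 190.476ms (2/7)
7. 2857.143ms @ 30/7 + 190.476ms (2/7)
8. 3047.619ms @ 32/7 + 380.952ms (4/7)
9. 3428.571ms @ 36/7 + 380.952ms (4/7)
10. 3809.524ms @ 40/7 + 380.952ms (4/7)
11. 4190.476ms @ 44/7 + 380.952ms (4/7)
12. 4571.429ms @ 48/7 + 380.952ms (4/7)
13. 4952.381ms @ 52/7 + 380.952ms (4/7)
14. 5333.333ms @ 8 + 1333.333ms (2)
15. 6666.667ms @ 10 + 2666.667ms (4)
16. 9333.333ms @ 14 + 666.667ms (1)
17. 10000.0ms @ 15 + 666.667ms (1)

note 14 onset = 8b = 5333.333ms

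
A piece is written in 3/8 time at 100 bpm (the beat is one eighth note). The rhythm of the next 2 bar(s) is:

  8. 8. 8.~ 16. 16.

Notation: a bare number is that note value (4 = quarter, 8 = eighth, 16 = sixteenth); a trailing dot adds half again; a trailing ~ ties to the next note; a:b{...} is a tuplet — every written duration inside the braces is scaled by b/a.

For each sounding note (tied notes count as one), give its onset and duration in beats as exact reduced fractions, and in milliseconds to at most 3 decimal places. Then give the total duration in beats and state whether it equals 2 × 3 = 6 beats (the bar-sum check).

1) 0.0ms=0b +900.0ms=3/2b
2) 900.0ms=3/2b +900.0ms=3/2b
3) 1800.0ms=3b +1350.0ms=9/4b
4) 3150.0ms=21/4b +450.0ms=3/4b
Σ=6b of 6 (100bpm 3/8) — PASS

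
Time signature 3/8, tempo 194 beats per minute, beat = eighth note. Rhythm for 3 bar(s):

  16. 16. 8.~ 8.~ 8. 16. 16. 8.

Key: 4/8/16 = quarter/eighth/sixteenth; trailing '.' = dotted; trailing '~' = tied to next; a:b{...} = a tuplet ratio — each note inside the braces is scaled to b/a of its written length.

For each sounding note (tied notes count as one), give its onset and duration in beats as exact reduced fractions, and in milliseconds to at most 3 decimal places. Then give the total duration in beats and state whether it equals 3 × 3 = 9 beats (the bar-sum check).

1) 0.0ms=0b +231.959ms=3/4b
2) 231.959ms=3/4b +231.959ms=3/4b
3) 463.918ms=3/2b +1391.753ms=9/2b
4) 1855.67ms=6b +231.959ms=3/4b
5) 2087.629ms=27/4b +231.959ms=3/4b
6) 2319.588ms=15/2b +463.918ms=3/2b
Σ=9b of 9 (194bpm 3/8) — PASS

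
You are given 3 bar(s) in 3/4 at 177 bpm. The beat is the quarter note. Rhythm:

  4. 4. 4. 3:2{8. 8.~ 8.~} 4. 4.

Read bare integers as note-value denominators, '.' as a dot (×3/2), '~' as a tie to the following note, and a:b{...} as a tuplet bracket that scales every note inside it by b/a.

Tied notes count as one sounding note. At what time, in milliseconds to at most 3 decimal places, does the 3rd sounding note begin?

1. 0.0ms @ 0 + 508.475ms (3/2)
2. 508.475ms @ 3/2 + 508.475ms (3/2)
3. 1016.949ms @ 3 + 508.475ms (3/2)
4. 1525.424ms @ 9/2 + 169.492ms (1/2)
5. 1694.915ms @ 5 + 847.458ms (5/2)
6. 2542.373ms @ 15/2 + 508.475ms (3/2)

note 3 onset = 3b = 1016.949ms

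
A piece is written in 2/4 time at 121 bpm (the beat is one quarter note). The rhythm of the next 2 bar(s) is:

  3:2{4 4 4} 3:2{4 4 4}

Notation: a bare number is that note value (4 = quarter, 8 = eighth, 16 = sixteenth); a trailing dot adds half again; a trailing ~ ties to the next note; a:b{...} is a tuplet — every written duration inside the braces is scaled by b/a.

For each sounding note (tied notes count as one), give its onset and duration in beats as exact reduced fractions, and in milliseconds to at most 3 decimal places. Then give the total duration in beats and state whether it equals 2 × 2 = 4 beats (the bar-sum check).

1) 0.0ms=0b +330.579ms=2/3b
2) 330.579ms=2/3b +330.579ms=2/3b
3) 661.157ms=4/3b +330.579ms=2/3b
4) 991.736ms=2b +330.579ms=2/3b
5) 1322.314ms=8/3b +330.579ms=2/3b
6) 1652.893ms=10/3b +330.579ms=2/3b
Σ=4b of 4 (121bpm 2/4) — PASS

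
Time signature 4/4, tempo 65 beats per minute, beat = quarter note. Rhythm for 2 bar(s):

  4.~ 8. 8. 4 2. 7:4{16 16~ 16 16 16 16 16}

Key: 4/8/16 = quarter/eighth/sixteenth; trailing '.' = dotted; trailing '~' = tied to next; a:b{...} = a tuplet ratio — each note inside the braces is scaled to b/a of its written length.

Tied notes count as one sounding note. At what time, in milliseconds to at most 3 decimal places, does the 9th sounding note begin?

note 9 onset = 54/7b = 7120.879ms

1. 0.0ms @ 0 + 2076.923ms (9/4)
2. 2076.923ms @ 9/4 + 692.308ms (3/4)
3. 2769.231ms @ 3 + 923.077ms (1)
4. 3692.308ms @ 4 + 2769.231ms (3)
5. 6461.538ms @ 7 + 131.868ms (1/7)
6. 6593.407ms @ 50/7 + 263.736ms (2/7)
7. 6857.143ms @ 52/7 + 131.868ms (1/7)
8. 6989.011ms @ 53/7 + 131.868ms (1/7)
9. 7120.879ms @ 54/7 + 131.868ms (1/7)
10. 7252.747ms @ 55/7 + 131.868ms (1/7)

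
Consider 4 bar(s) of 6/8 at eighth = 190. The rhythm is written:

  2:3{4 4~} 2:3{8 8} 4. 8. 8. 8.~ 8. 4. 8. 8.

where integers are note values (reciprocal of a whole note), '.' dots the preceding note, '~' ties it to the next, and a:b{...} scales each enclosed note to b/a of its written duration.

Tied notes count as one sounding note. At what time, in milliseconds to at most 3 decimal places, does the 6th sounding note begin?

note 6 onset = 27/2b = 4263.158ms

1. 0.0ms @ 0 + 947.368ms (3)
2. 947.368ms @ 3 + 1421.053ms (9/2)
3. 2368.421ms @ 15/2 + 473.684ms (3/2)
4. 2842.105ms @ 9 + 947.368ms (3)
5. 3789.474ms @ 12 + 473.684ms (3/2)
6. 4263.158ms @ 27/2 + 473.684ms (3/2)
7. 4736.842ms @ 15 + 947.368ms (3)
8. 5684.211ms @ 18 + 947.368ms (3)
9. 6631.579ms @ 21 + 473.684ms (3/2)
10. 7105.263ms @ 45/2 + 473.684ms (3/2)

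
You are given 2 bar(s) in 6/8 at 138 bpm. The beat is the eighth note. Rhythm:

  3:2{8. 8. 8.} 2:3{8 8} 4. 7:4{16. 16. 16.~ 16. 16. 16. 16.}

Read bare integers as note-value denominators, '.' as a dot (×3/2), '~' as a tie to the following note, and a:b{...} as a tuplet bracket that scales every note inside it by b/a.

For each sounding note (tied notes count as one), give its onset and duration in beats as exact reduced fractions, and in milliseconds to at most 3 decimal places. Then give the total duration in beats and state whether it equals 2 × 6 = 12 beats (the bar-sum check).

1) 0.0ms=0b +434.783ms=1b
2) 434.783ms=1b +434.783ms=1b
3) 869.565ms=2b +434.783ms=1b
4) 1304.348ms=3b +652.174ms=3/2b
5) 1956.522ms=9/2b +652.174ms=3/2b
6) 2608.696ms=6b +1304.348ms=3b
7) 3913.043ms=9b +186.335ms=3/7b
8) 4099.379ms=66/7b +186.335ms=3/7b
9) 4285.714ms=69/7b +372.671ms=6/7b
10) 4658.385ms=75/7b +186.335ms=3/7b
11) 4844.72ms=78/7b +186.335ms=3/7b
12) 5031.056ms=81/7b +186.335ms=3/7b
Σ=12b of 12 (138bpm 6/8) — PASS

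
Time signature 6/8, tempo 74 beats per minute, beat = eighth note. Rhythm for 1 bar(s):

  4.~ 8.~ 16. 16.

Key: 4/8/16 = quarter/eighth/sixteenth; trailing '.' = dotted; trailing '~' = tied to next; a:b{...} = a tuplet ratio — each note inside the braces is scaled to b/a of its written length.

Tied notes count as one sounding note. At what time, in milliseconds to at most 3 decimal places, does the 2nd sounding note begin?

note 2 onset = 21/4b = 4256.757ms

1. 0.0ms @ 0 + 4256.757ms (21/4)
2. 4256.757ms @ 21/4 + 608.108ms (3/4)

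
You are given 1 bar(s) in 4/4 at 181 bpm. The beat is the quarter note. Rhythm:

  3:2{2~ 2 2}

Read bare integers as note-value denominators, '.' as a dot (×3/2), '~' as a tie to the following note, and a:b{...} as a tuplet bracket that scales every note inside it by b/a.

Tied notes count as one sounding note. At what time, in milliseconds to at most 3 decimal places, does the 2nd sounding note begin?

note 2 onset = 8/3b = 883.978ms

1. 0.0ms @ 0 + 883.978ms (8/3)
2. 883.978ms @ 8/3 + 441.989ms (4/3)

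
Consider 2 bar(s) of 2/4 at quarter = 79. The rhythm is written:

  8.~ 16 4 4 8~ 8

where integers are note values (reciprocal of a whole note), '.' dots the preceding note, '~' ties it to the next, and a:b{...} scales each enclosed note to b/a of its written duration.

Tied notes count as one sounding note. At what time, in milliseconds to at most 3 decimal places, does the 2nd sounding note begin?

note 2 onset = 1b = 759.494ms

1. 0.0ms @ 0 + 759.494ms (1)
2. 759.494ms @ 1 + 759.494ms (1)
3. 1518.987ms @ 2 + 759.494ms (1)
4. 2278.481ms @ 3 + 759.494ms (1)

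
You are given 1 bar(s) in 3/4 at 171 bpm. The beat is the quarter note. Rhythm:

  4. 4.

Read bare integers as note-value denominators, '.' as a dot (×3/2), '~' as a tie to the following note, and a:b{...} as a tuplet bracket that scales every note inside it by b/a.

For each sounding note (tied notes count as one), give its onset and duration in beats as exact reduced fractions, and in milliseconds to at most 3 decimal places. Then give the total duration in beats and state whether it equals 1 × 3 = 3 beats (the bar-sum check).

1) 0.0ms=0b +526.316ms=3/2b
2) 526.316ms=3/2b +526.316ms=3/2b
Σ=3b of 3 (171bpm 3/4) — PASS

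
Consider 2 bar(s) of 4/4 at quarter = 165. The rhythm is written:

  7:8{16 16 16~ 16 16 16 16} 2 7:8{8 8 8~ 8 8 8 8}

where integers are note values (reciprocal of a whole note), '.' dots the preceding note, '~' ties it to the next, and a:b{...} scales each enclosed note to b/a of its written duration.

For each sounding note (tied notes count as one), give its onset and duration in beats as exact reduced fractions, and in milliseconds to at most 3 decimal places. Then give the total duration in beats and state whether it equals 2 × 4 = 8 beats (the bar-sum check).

1) 0.0ms=0b +103.896ms=2/7b
2) 103.896ms=2/7b +103.896ms=2/7b
3) 207.792ms=4/7b +207.792ms=4/7b
4) 415.584ms=8/7b +103.896ms=2/7b
5) 519.481ms=10/7b +103.896ms=2/7b
6) 623.377ms=12/7b +103.896ms=2/7b
7) 727.273ms=2b +727.273ms=2b
8) 1454.545ms=4b +207.792ms=4/7b
9) 1662.338ms=32/7b +207.792ms=4/7b
10) 1870.13ms=36/7b +415.584ms=8/7b
11) 2285.714ms=44/7b +207.792ms=4/7b
12) 2493.506ms=48/7b +207.792ms=4/7b
13) 2701.299ms=52/7b +207.792ms=4/7b
Σ=8b of 8 (165bpm 4/4) — PASS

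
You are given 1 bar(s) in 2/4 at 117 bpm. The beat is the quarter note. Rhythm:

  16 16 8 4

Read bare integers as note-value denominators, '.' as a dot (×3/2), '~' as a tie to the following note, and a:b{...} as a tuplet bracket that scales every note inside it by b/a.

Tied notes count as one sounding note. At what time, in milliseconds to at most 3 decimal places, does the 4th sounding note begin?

note 4 onset = 1b = 512.821ms

1. 0.0ms @ 0 + 128.205ms (1/4)
2. 128.205ms @ 1/4 + 128.205ms (1/4)
3. 256.41ms @ 1/2 + 256.41ms (1/2)
4. 512.821ms @ 1 + 512.821ms (1)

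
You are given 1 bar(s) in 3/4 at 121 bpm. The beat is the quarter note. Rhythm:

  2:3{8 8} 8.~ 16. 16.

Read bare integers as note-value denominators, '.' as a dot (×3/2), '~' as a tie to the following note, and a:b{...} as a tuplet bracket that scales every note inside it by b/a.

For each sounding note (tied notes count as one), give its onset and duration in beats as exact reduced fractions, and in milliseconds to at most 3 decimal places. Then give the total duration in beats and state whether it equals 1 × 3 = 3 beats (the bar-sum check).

1) 0.0ms=0b +371.901ms=3/4b
2) 371.901ms=3/4b +371.901ms=3/4b
3) 743.802ms=3/2b +557.851ms=9/8b
4) 1301.653ms=21/8b +185.95ms=3/8b
Σ=3b of 3 (121bpm 3/4) — PASS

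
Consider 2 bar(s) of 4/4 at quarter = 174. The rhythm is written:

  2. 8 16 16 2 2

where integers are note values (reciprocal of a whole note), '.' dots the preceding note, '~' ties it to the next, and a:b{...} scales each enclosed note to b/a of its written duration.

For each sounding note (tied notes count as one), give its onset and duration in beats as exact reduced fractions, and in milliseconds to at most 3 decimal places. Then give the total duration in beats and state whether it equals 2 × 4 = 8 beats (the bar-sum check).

1) 0.0ms=0b +1034.483ms=3b
2) 1034.483ms=3b +172.414ms=1/2b
3) 1206.897ms=7/2b +86.207ms=1/4b
4) 1293.103ms=15/4b +86.207ms=1/4b
5) 1379.31ms=4b +689.655ms=2b
6) 2068.966ms=6b +689.655ms=2b
Σ=8b of 8 (174bpm 4/4) — PASS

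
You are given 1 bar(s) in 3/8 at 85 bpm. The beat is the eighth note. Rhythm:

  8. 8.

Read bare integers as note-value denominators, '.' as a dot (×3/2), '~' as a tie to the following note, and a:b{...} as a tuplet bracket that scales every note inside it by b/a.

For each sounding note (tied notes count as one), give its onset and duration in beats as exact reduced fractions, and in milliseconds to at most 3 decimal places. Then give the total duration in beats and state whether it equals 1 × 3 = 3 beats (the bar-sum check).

1) 0.0ms=0b +1058.824ms=3/2b
2) 1058.824ms=3/2b +1058.824ms=3/2b
Σ=3b of 3 (85bpm 3/8) — PASS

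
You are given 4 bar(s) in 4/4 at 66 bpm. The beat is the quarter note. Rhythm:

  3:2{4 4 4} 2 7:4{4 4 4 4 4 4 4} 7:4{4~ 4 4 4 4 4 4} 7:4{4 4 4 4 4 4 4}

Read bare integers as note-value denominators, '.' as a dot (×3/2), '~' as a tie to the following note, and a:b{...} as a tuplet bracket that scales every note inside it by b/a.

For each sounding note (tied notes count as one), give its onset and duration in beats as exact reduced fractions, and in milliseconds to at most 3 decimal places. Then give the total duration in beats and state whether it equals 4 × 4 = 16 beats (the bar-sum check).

1) 0.0ms=0b +606.061ms=2/3b
2) 606.061ms=2/3b +606.061ms=2/3b
3) 1212.121ms=4/3b +606.061ms=2/3b
4) 1818.182ms=2b +1818.182ms=2b
5) 3636.364ms=4b +519.481ms=4/7b
6) 4155.844ms=32/7b +519.481ms=4/7b
7) 4675.325ms=36/7b +519.481ms=4/7b
8) 5194.805ms=40/7b +519.481ms=4/7b
9) 5714.286ms=44/7b +519.481ms=4/7b
10) 6233.766ms=48/7b +519.481ms=4/7b
11) 6753.247ms=52/7b +519.481ms=4/7b
12) 7272.727ms=8b +1038.961ms=8/7b
13) 8311.688ms=64/7b +519.481ms=4/7b
14) 8831.169ms=68/7b +519.481ms=4/7b
15) 9350.649ms=72/7b +519.481ms=4/7b
16) 9870.13ms=76/7b +519.481ms=4/7b
17) 10389.61ms=80/7b +519.481ms=4/7b
18) 10909.091ms=12b +519.481ms=4/7b
19) 11428.571ms=88/7b +519.481ms=4/7b
20) 11948.052ms=92/7b +519.481ms=4/7b
21) 12467.532ms=96/7b +519.481ms=4/7b
22) 12987.013ms=100/7b +519.481ms=4/7b
23) 13506.494ms=104/7b +519.481ms=4/7b
24) 14025.974ms=108/7b +519.481ms=4/7b
Σ=16b of 16 (66bpm 4/4) — PASS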